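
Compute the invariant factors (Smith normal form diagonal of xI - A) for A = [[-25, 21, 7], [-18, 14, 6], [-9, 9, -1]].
x + 4, (x + 4)^2

The Jordan structure of A has elementary divisors (x + 4)^2, (x + 4). Arranging the block sizes at each eigenvalue in decreasing order and taking row products gives the invariant factors.

Invariant factors (smallest first, each dividing the next): x + 4, (x + 4)^2.

Check: the last factor (x + 4)^2 is the minimal polynomial, and the product (x + 4)^3 is the characteristic polynomial.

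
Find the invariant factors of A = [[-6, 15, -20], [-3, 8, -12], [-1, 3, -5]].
The Jordan structure of A has elementary divisors (x + 1)^2, (x + 1). Arranging the block sizes at each eigenvalue in decreasing order and taking row products gives the invariant factors.

Invariant factors (smallest first, each dividing the next): x + 1, (x + 1)^2.

Check: the last factor (x + 1)^2 is the minimal polynomial, and the product (x + 1)^3 is the characteristic polynomial.

x + 1, (x + 1)^2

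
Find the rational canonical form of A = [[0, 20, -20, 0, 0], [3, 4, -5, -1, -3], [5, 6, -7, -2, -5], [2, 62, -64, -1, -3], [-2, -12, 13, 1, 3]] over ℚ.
R = [[0, 0, 0, 0, 20], [1, 0, 0, 0, -8], [0, 1, 0, 0, -11], [0, 0, 1, 0, 1], [0, 0, 0, 1, -1]]

The invariant factors of A (the non-unit diagonal entries of the Smith normal form of xI - A over ℚ[x]) are (x - 1)(x + 2)^2(x^2 - 2x + 5), each dividing the next. The characteristic polynomial is their product, (x - 1)(x + 2)^2(x^2 - 2x + 5).

The rational canonical form is the block-diagonal matrix of companion matrices C(f_i):
R = [[0, 0, 0, 0, 20], [1, 0, 0, 0, -8], [0, 1, 0, 0, -11], [0, 0, 1, 0, 1], [0, 0, 0, 1, -1]].

Note the characteristic polynomial does not split into linear factors over ℚ, so A has no Jordan form over ℚ; the rational canonical form exists over any field.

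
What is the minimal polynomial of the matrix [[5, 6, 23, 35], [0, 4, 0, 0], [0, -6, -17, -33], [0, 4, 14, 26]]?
m_A(x) = (x - 5)^2(x - 4)

The characteristic polynomial factors as (x - 5)^2(x - 4)^2. The minimal polynomial is ∏(x - λ)^{k_λ} where k_λ is the size of the largest Jordan block at λ.

For λ = 4: rank(A - 4I) = 2, and the largest Jordan block has size 1 (the smallest k with rank((A - 4I)^k) = rank((A - 4I)^(k+1))).
For λ = 5: rank(A - 5I) = 3, and the largest Jordan block has size 2 (the smallest k with rank((A - 5I)^k) = rank((A - 5I)^(k+1))).

So m_A(x) = (x - 5)^2(x - 4).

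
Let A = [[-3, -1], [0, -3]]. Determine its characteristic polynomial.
xI - A = [[x + 3, 1], [0, x + 3]].

Expanding det(xI - A) along the first row:
det(xI - A) = + (x + 3)·det([[x + 3]]) - (1)·det([[0]]).

Evaluating gives χ_A(x) = x^2 + 6x + 9 = (x + 3)^2.

χ_A(x) = (x + 3)^2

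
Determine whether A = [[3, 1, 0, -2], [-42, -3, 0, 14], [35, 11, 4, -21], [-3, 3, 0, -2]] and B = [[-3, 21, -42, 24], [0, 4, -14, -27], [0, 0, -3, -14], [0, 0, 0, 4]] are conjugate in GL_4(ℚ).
No.

Both have characteristic polynomial (x - 4)^2(x + 3)^2, but the minimal polynomial of A is (x - 4)^2(x + 3)^2 while the minimal polynomial of B is (x - 4)^2(x + 3). The minimal polynomial is a similarity invariant, so A and B are not similar.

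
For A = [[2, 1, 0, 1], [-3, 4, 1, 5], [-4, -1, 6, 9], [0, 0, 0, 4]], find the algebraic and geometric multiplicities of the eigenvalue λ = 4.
algebraic multiplicity 4, geometric multiplicity 2

The characteristic polynomial is (x - 4)^4, so the factor x - 4 appears with exponent 4: the algebraic multiplicity is 4.

rank(A - 4I) = 2, so the eigenspace has dimension 4 - 2 = 2: the geometric multiplicity is 2.

Since 2 < 4, A is not diagonalizable.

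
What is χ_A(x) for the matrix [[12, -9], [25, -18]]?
χ_A(x) = (x + 3)^2

xI - A = [[x - 12, 9], [-25, x + 18]].

Expanding det(xI - A) along the first row:
det(xI - A) = + (x - 12)·det([[x + 18]]) - (9)·det([[-25]]).

Evaluating gives χ_A(x) = x^2 + 6x + 9 = (x + 3)^2.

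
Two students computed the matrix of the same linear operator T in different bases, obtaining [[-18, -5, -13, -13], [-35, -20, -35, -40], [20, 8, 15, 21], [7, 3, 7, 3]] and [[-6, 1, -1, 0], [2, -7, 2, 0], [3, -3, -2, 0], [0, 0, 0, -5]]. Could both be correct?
Both have characteristic polynomial (x + 5)^4, but the minimal polynomial of A is (x + 5)^3 while the minimal polynomial of B is (x + 5)^2. The minimal polynomial is a similarity invariant, so A and B are not similar.

No.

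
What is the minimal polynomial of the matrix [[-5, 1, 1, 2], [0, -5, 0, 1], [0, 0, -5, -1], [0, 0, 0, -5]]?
m_A(x) = (x + 5)^2

The characteristic polynomial factors as (x + 5)^4. The minimal polynomial is ∏(x - λ)^{k_λ} where k_λ is the size of the largest Jordan block at λ.

For λ = -5: rank(A + 5I) = 2, and the largest Jordan block has size 2 (the smallest k with rank((A + 5I)^k) = rank((A + 5I)^(k+1))).

So m_A(x) = (x + 5)^2.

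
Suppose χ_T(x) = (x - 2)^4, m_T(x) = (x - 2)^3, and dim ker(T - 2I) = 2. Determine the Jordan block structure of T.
λ = 2: algebraic multiplicity 4 (exponent in χ_T), largest block size 3 (exponent in m_T), 2 blocks (geometric multiplicity). These force block sizes [3, 1].

Jordan blocks: (2, 3), (2, 1)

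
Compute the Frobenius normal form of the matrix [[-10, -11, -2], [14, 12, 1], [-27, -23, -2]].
R = [[0, 0, -5], [1, 0, 1], [0, 1, 0]]

The invariant factors of A (the non-unit diagonal entries of the Smith normal form of xI - A over ℚ[x]) are x^3 - x + 5, each dividing the next. The characteristic polynomial is their product, x^3 - x + 5.

The rational canonical form is the block-diagonal matrix of companion matrices C(f_i):
R = [[0, 0, -5], [1, 0, 1], [0, 1, 0]].

Note the characteristic polynomial does not split into linear factors over ℚ, so A has no Jordan form over ℚ; the rational canonical form exists over any field.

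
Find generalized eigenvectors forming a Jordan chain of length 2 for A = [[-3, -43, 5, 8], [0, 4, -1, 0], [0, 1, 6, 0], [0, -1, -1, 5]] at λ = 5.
We seek v_1 ∈ ker((A - 5I)^2) \ ker(A - 5I), then set v_{i+1} = (A - 5I) v_i.

One such chain is v_1 = [[0, 0, 1, 0]]^T, v_2 = [[5, -1, 1, -1]]^T. Check: (A - 5I) v_2 = [[0, 0, 0, 0]]^T = 0.

v_1 = [[0, 0, 1, 0]]^T, v_2 = [[5, -1, 1, -1]]^T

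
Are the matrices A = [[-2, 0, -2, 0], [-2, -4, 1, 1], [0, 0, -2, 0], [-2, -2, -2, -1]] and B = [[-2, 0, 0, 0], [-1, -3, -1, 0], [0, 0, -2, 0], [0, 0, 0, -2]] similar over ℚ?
No.

Both have characteristic polynomial (x + 2)^3(x + 3), but the minimal polynomial of A is (x + 2)^2(x + 3) while the minimal polynomial of B is (x + 2)(x + 3). The minimal polynomial is a similarity invariant, so A and B are not similar.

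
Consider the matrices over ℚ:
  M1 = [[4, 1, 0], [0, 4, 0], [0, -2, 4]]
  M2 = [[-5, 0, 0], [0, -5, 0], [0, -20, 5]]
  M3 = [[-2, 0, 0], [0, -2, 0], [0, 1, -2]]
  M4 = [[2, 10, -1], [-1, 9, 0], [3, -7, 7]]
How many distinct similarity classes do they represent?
4 classes: {M1}, {M2}, {M3}, {M4}

Characteristic polynomials: χ_{M1} = (x - 4)^3, χ_{M2} = (x - 5)(x + 5)^2, χ_{M3} = (x + 2)^3, χ_{M4} = (x - 6)^3.

{M1}: invariant factors x - 4, (x - 4)^2.

{M2}: invariant factors x + 5, (x - 5)(x + 5).

{M3}: invariant factors x + 2, (x + 2)^2.

{M4}: invariant factors (x - 6)^3.

Matrices are similar if and only if their invariant-factor lists agree; the partition into similarity classes is {M1}, {M2}, {M3}, {M4}.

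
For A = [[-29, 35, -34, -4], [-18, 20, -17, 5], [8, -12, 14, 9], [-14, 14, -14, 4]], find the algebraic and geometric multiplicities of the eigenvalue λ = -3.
The characteristic polynomial is (x - 4)^3(x + 3), so the factor x + 3 appears with exponent 1: the algebraic multiplicity is 1.

rank(A + 3I) = 3, so the eigenspace has dimension 4 - 3 = 1: the geometric multiplicity is 1.

algebraic multiplicity 1, geometric multiplicity 1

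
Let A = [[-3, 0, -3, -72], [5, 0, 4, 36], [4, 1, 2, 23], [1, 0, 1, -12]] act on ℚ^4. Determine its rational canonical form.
R = [[0, 0, 0, -108], [1, 0, 0, -135], [0, 1, 0, -63], [0, 0, 1, -13]]

The invariant factors of A (the non-unit diagonal entries of the Smith normal form of xI - A over ℚ[x]) are (x + 3)^3(x + 4), each dividing the next. The characteristic polynomial is their product, (x + 3)^3(x + 4).

The rational canonical form is the block-diagonal matrix of companion matrices C(f_i):
R = [[0, 0, 0, -108], [1, 0, 0, -135], [0, 1, 0, -63], [0, 0, 1, -13]].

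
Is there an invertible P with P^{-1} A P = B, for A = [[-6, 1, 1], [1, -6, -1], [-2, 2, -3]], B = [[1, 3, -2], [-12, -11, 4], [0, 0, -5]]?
Two matrices over a field are similar if and only if they have the same invariant factors.

Both A and B have characteristic polynomial (x + 5)^3 and minimal polynomial (x + 5)^2. Computing further, both have invariant factors x + 5, (x + 5)^2. Hence A and B are similar.

Yes.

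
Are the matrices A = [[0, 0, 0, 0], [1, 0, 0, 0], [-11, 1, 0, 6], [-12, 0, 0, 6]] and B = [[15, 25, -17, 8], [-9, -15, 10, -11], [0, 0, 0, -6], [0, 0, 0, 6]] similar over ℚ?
Yes.

Two matrices over a field are similar if and only if they have the same invariant factors.

Both A and B have characteristic polynomial x^3(x - 6) and minimal polynomial x^3(x - 6). Computing further, both have invariant factors x^3(x - 6). Hence A and B are similar.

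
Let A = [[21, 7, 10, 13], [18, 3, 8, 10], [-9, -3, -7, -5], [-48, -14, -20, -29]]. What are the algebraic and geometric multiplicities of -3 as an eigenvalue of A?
algebraic multiplicity 4, geometric multiplicity 2

The characteristic polynomial is (x + 3)^4, so the factor x + 3 appears with exponent 4: the algebraic multiplicity is 4.

rank(A + 3I) = 2, so the eigenspace has dimension 4 - 2 = 2: the geometric multiplicity is 2.

Since 2 < 4, A is not diagonalizable.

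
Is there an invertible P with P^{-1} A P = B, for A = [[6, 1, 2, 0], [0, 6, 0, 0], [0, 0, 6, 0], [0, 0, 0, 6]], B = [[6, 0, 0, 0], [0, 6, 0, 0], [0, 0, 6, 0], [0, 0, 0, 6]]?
No.

Both have characteristic polynomial (x - 6)^4, but the minimal polynomial of A is (x - 6)^2 while the minimal polynomial of B is x - 6. The minimal polynomial is a similarity invariant, so A and B are not similar.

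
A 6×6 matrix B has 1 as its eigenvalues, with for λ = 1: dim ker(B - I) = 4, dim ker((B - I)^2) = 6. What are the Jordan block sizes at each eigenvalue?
Jordan blocks: (1, 2), (1, 2), (1, 1), (1, 1)

λ = 1: successive nullity increments [4, 2] count blocks of size ≥ k; block sizes are [2, 2, 1, 1].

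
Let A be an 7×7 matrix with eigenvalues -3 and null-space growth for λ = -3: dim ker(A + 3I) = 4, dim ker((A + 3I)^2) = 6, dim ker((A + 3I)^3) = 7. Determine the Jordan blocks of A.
Jordan blocks: (-3, 3), (-3, 2), (-3, 1), (-3, 1)

λ = -3: successive nullity increments [4, 2, 1] count blocks of size ≥ k; block sizes are [3, 2, 1, 1].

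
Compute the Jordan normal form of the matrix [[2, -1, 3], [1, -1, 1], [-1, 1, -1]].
The characteristic polynomial is det(xI - A) = x^3, so the eigenvalues are 0 (algebraic multiplicity 3).

For λ = 0: rank(A) = 2, rank(A^2) = 1, rank(A^3) = 0. The eigenspace has dimension 3 - 2 = 1, so there is 1 Jordan block; the rank sequence gives block sizes [3].

Assembling the blocks gives the Jordan form J above.

J = [[0, 1, 0], [0, 0, 1], [0, 0, 0]]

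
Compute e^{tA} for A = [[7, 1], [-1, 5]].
e^{tA} = [[(t + 1)*e^{6*t}, t*e^{6*t}], [-t*e^{6*t}, (1 - t)*e^{6*t}]]

A has Jordan form J = [[6, 1], [0, 6]] with A = PJP^{-1}, so e^{tA} = P e^{tJ} P^{-1}.

For a Jordan block J_k(λ), e^{tJ_k(λ)} = e^{λt} · (I + tN + t^2 N^2/2! + ... + t^{k-1} N^{k-1}/(k-1)!) where N is the nilpotent superdiagonal part.

Assembling the blocks and conjugating back gives the entries of e^{tA} as shown above.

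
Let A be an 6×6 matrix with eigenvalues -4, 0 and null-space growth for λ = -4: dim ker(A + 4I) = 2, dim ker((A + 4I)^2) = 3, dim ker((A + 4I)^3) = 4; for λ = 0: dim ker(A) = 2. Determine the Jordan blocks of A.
λ = -4: successive nullity increments [2, 1, 1] count blocks of size ≥ k; block sizes are [3, 1].
λ = 0: successive nullity increments [2] count blocks of size ≥ k; block sizes are [1, 1].

Jordan blocks: (-4, 3), (-4, 1), (0, 1), (0, 1)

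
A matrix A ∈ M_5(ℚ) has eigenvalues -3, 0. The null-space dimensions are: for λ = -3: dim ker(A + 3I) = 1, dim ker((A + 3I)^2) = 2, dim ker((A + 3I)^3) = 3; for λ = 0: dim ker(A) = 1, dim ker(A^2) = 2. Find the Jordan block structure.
Jordan blocks: (-3, 3), (0, 2)

λ = -3: successive nullity increments [1, 1, 1] count blocks of size ≥ k; block sizes are [3].
λ = 0: successive nullity increments [1, 1] count blocks of size ≥ k; block sizes are [2].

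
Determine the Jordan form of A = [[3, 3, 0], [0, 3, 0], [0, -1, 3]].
J = [[3, 1, 0], [0, 3, 0], [0, 0, 3]]

The characteristic polynomial is det(xI - A) = (x - 3)^3, so the eigenvalues are 3 (algebraic multiplicity 3).

For λ = 3: rank(A - 3I) = 1, rank((A - 3I)^2) = 0. The eigenspace has dimension 3 - 1 = 2, so there are 2 Jordan blocks; the rank sequence gives block sizes [2, 1].

Assembling the blocks gives the Jordan form J above.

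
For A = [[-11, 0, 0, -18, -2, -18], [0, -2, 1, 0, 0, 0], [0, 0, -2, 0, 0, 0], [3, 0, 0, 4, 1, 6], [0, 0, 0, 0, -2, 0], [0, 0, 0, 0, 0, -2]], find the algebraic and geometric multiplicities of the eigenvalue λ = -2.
The characteristic polynomial is (x + 2)^5(x + 5), so the factor x + 2 appears with exponent 5: the algebraic multiplicity is 5.

rank(A + 2I) = 3, so the eigenspace has dimension 6 - 3 = 3: the geometric multiplicity is 3.

Since 3 < 5, A is not diagonalizable.

algebraic multiplicity 5, geometric multiplicity 3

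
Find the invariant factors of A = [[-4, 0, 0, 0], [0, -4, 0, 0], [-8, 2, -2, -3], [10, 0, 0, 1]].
The Jordan structure of A has elementary divisors (x + 4), (x + 4), (x + 2), (x - 1). Arranging the block sizes at each eigenvalue in decreasing order and taking row products gives the invariant factors.

Invariant factors (smallest first, each dividing the next): x + 4, (x - 1)(x + 2)(x + 4).

Check: the last factor (x - 1)(x + 2)(x + 4) is the minimal polynomial, and the product (x - 1)(x + 2)(x + 4)^2 is the characteristic polynomial.

x + 4, (x - 1)(x + 2)(x + 4)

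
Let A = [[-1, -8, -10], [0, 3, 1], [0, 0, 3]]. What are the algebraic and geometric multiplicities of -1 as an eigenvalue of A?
algebraic multiplicity 1, geometric multiplicity 1

The characteristic polynomial is (x - 3)^2(x + 1), so the factor x + 1 appears with exponent 1: the algebraic multiplicity is 1.

rank(A + I) = 2, so the eigenspace has dimension 3 - 2 = 1: the geometric multiplicity is 1.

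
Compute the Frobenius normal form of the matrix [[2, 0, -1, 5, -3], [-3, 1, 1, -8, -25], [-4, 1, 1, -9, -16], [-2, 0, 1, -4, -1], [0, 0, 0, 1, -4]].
R = [[0, 0, 0, 0, 0], [1, 0, 0, 0, -8], [0, 1, 0, 0, -18], [0, 0, 1, 0, -4], [0, 0, 0, 1, -4]]

The invariant factors of A (the non-unit diagonal entries of the Smith normal form of xI - A over ℚ[x]) are x(x + 4)(x^3 + 4x + 2), each dividing the next. The characteristic polynomial is their product, x(x + 4)(x^3 + 4x + 2).

The rational canonical form is the block-diagonal matrix of companion matrices C(f_i):
R = [[0, 0, 0, 0, 0], [1, 0, 0, 0, -8], [0, 1, 0, 0, -18], [0, 0, 1, 0, -4], [0, 0, 0, 1, -4]].

Note the characteristic polynomial does not split into linear factors over ℚ, so A has no Jordan form over ℚ; the rational canonical form exists over any field.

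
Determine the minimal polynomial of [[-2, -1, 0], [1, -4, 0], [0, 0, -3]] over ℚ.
m_A(x) = (x + 3)^2

The characteristic polynomial factors as (x + 3)^3. The minimal polynomial is ∏(x - λ)^{k_λ} where k_λ is the size of the largest Jordan block at λ.

For λ = -3: rank(A + 3I) = 1, and the largest Jordan block has size 2 (the smallest k with rank((A + 3I)^k) = rank((A + 3I)^(k+1))).

So m_A(x) = (x + 3)^2.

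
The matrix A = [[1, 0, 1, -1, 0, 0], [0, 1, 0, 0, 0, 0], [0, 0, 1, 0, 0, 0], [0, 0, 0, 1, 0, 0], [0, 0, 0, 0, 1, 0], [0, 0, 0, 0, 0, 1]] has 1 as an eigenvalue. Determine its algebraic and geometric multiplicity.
The characteristic polynomial is (x - 1)^6, so the factor x - 1 appears with exponent 6: the algebraic multiplicity is 6.

rank(A - I) = 1, so the eigenspace has dimension 6 - 1 = 5: the geometric multiplicity is 5.

Since 5 < 6, A is not diagonalizable.

algebraic multiplicity 6, geometric multiplicity 5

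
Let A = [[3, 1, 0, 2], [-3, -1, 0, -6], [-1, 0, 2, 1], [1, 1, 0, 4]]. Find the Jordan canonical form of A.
J = [[2, 1, 0, 0], [0, 2, 0, 0], [0, 0, 2, 1], [0, 0, 0, 2]]

The characteristic polynomial is det(xI - A) = (x - 2)^4, so the eigenvalues are 2 (algebraic multiplicity 4).

For λ = 2: rank(A - 2I) = 2, rank((A - 2I)^2) = 0. The eigenspace has dimension 4 - 2 = 2, so there are 2 Jordan blocks; the rank sequence gives block sizes [2, 2].

Assembling the blocks gives the Jordan form J above.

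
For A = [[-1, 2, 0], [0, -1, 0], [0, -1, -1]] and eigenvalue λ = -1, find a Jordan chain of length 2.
v_1 = [[3, 1, -2]]^T, v_2 = [[2, 0, -1]]^T

We seek v_1 ∈ ker((A + I)^2) \ ker(A + I), then set v_{i+1} = (A + I) v_i.

One such chain is v_1 = [[3, 1, -2]]^T, v_2 = [[2, 0, -1]]^T. Check: (A + I) v_2 = [[0, 0, 0]]^T = 0.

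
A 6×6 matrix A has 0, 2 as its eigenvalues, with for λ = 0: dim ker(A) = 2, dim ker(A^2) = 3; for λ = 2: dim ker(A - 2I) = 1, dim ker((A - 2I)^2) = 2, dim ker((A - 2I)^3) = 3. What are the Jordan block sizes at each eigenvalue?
Jordan blocks: (0, 2), (0, 1), (2, 3)

λ = 0: successive nullity increments [2, 1] count blocks of size ≥ k; block sizes are [2, 1].
λ = 2: successive nullity increments [1, 1, 1] count blocks of size ≥ k; block sizes are [3].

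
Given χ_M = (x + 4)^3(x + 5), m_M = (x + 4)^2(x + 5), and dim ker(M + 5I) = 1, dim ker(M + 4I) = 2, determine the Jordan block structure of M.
Jordan blocks: (-5, 1), (-4, 2), (-4, 1)

λ = -5: algebraic multiplicity 1 (exponent in χ_M), largest block size 1 (exponent in m_M), 1 block (geometric multiplicity). This forces block sizes [1].
λ = -4: algebraic multiplicity 3 (exponent in χ_M), largest block size 2 (exponent in m_M), 2 blocks (geometric multiplicity). These force block sizes [2, 1].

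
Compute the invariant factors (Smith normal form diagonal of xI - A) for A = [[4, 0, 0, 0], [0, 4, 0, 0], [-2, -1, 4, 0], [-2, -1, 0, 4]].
x - 4, x - 4, (x - 4)^2

The Jordan structure of A has elementary divisors (x - 4)^2, (x - 4), (x - 4). Arranging the block sizes at each eigenvalue in decreasing order and taking row products gives the invariant factors.

Invariant factors (smallest first, each dividing the next): x - 4, x - 4, (x - 4)^2.

Check: the last factor (x - 4)^2 is the minimal polynomial, and the product (x - 4)^4 is the characteristic polynomial.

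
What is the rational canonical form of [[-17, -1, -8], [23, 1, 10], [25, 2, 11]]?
The invariant factors of A (the non-unit diagonal entries of the Smith normal form of xI - A over ℚ[x]) are (x + 3)(x^2 + 2x + 4), each dividing the next. The characteristic polynomial is their product, (x + 3)(x^2 + 2x + 4).

The rational canonical form is the block-diagonal matrix of companion matrices C(f_i):
R = [[0, 0, -12], [1, 0, -10], [0, 1, -5]].

Note the characteristic polynomial does not split into linear factors over ℚ, so A has no Jordan form over ℚ; the rational canonical form exists over any field.

R = [[0, 0, -12], [1, 0, -10], [0, 1, -5]]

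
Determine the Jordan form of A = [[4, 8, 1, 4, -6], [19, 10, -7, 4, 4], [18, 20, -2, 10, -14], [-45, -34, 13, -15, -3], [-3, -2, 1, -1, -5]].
J = [[-4, 1, 0, 0, 0], [0, -4, 1, 0, 0], [0, 0, -4, 0, 0], [0, 0, 0, 2, 1], [0, 0, 0, 0, 2]]

The characteristic polynomial is det(xI - A) = (x - 2)^2(x + 4)^3, so the eigenvalues are -4 (algebraic multiplicity 3), 2 (algebraic multiplicity 2).

For λ = -4: rank(A + 4I) = 4, rank((A + 4I)^2) = 3, rank((A + 4I)^3) = 2. The eigenspace has dimension 5 - 4 = 1, so there is 1 Jordan block; the rank sequence gives block sizes [3].

For λ = 2: rank(A - 2I) = 4, rank((A - 2I)^2) = 3. The eigenspace has dimension 5 - 4 = 1, so there is 1 Jordan block; the rank sequence gives block sizes [2].

Assembling the blocks gives the Jordan form J above.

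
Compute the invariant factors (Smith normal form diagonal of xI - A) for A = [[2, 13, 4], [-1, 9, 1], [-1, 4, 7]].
The Jordan structure of A has elementary divisors (x - 6)^3. Arranging the block sizes at each eigenvalue in decreasing order and taking row products gives the invariant factors.

Invariant factors (smallest first, each dividing the next): (x - 6)^3.

Check: the last factor (x - 6)^3 is the minimal polynomial, and the product (x - 6)^3 is the characteristic polynomial.

(x - 6)^3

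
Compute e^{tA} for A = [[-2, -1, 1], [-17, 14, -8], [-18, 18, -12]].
A has Jordan form J = [[-3, 1, 0], [0, -3, 0], [0, 0, 6]] with A = PJP^{-1}, so e^{tA} = P e^{tJ} P^{-1}.

For a Jordan block J_k(λ), e^{tJ_k(λ)} = e^{λt} · (I + tN + t^2 N^2/2! + ... + t^{k-1} N^{k-1}/(k-1)!) where N is the nilpotent superdiagonal part.

Assembling the blocks and conjugating back gives the entries of e^{tA} as shown above.

e^{tA} = [[(t + 1)*e^{-3*t}, -t*e^{-3*t}, t*e^{-3*t}], [(t - 2*e^{9*t} + 2)*e^{-3*t}, (-t + 2*e^{9*t} - 1)*e^{-3*t}, (t - e^{9*t} + 1)*e^{-3*t}], [2*(1 - e^{9*t})*e^{-3*t}, (2*e^{9*t} - 2)*e^{-3*t}, (2 - e^{9*t})*e^{-3*t}]]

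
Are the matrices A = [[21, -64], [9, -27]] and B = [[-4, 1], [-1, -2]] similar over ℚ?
Yes.

Two matrices over a field are similar if and only if they have the same invariant factors.

Both A and B have characteristic polynomial (x + 3)^2 and minimal polynomial (x + 3)^2. Computing further, both have invariant factors (x + 3)^2. Hence A and B are similar.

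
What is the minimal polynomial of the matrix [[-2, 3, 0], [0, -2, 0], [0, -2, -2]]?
The characteristic polynomial factors as (x + 2)^3. The minimal polynomial is ∏(x - λ)^{k_λ} where k_λ is the size of the largest Jordan block at λ.

For λ = -2: rank(A + 2I) = 1, and the largest Jordan block has size 2 (the smallest k with rank((A + 2I)^k) = rank((A + 2I)^(k+1))).

So m_A(x) = (x + 2)^2.

m_A(x) = (x + 2)^2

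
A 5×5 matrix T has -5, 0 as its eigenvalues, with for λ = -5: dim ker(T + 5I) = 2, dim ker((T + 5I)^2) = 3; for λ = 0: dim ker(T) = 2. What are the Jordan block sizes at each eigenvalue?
Jordan blocks: (-5, 2), (-5, 1), (0, 1), (0, 1)

λ = -5: successive nullity increments [2, 1] count blocks of size ≥ k; block sizes are [2, 1].
λ = 0: successive nullity increments [2] count blocks of size ≥ k; block sizes are [1, 1].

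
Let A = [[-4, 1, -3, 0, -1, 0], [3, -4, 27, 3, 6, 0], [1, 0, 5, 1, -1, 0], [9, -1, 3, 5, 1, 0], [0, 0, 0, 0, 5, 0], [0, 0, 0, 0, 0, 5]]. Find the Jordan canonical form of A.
The characteristic polynomial is det(xI - A) = (x - 5)^4(x + 4)^2, so the eigenvalues are -4 (algebraic multiplicity 2), 5 (algebraic multiplicity 4).

For λ = -4: rank(A + 4I) = 5, rank((A + 4I)^2) = 4. The eigenspace has dimension 6 - 5 = 1, so there is 1 Jordan block; the rank sequence gives block sizes [2].

For λ = 5: rank(A - 5I) = 3, rank((A - 5I)^2) = 2. The eigenspace has dimension 6 - 3 = 3, so there are 3 Jordan blocks; the rank sequence gives block sizes [2, 1, 1].

Assembling the blocks gives the Jordan form J above.

J = [[-4, 1, 0, 0, 0, 0], [0, -4, 0, 0, 0, 0], [0, 0, 5, 1, 0, 0], [0, 0, 0, 5, 0, 0], [0, 0, 0, 0, 5, 0], [0, 0, 0, 0, 0, 5]]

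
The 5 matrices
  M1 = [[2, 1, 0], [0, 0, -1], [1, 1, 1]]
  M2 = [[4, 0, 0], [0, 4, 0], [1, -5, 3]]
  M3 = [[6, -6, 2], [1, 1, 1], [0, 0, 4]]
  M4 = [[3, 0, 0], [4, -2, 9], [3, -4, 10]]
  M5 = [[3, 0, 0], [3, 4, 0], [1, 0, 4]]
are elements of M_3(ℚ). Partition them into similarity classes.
Characteristic polynomials: χ_{M1} = (x - 1)^3, χ_{M2} = (x - 4)^2(x - 3), χ_{M3} = (x - 4)^2(x - 3), χ_{M4} = (x - 4)^2(x - 3), χ_{M5} = (x - 4)^2(x - 3).

{M1}: invariant factors (x - 1)^3.

{M2, M3, M5}: invariant factors x - 4, (x - 4)(x - 3).

{M4}: invariant factors (x - 4)^2(x - 3).

Matrices are similar if and only if their invariant-factor lists agree; the partition into similarity classes is {M1}, {M2, M3, M5}, {M4}.

3 classes: {M1}, {M2, M3, M5}, {M4}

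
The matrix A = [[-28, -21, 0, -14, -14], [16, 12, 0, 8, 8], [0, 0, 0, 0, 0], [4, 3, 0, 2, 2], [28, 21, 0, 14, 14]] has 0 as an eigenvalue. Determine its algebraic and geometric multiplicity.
algebraic multiplicity 5, geometric multiplicity 4

The characteristic polynomial is x^5, so the factor x appears with exponent 5: the algebraic multiplicity is 5.

rank(A) = 1, so the eigenspace has dimension 5 - 1 = 4: the geometric multiplicity is 4.

Since 4 < 5, A is not diagonalizable.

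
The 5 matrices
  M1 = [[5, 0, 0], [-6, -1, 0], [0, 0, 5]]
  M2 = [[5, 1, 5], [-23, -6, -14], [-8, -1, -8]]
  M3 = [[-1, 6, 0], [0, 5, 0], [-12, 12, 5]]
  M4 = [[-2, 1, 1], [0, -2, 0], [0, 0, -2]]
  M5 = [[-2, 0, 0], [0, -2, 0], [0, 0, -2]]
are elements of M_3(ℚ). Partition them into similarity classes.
4 classes: {M1, M3}, {M2}, {M4}, {M5}

Characteristic polynomials: χ_{M1} = (x - 5)^2(x + 1), χ_{M2} = (x + 3)^3, χ_{M3} = (x - 5)^2(x + 1), χ_{M4} = (x + 2)^3, χ_{M5} = (x + 2)^3.

{M1, M3}: invariant factors x - 5, (x - 5)(x + 1).

{M2}: invariant factors (x + 3)^3.

{M4}: invariant factors x + 2, (x + 2)^2.

{M5}: invariant factors x + 2, x + 2, x + 2.

Matrices are similar if and only if their invariant-factor lists agree; the partition into similarity classes is {M1, M3}, {M2}, {M4}, {M5}.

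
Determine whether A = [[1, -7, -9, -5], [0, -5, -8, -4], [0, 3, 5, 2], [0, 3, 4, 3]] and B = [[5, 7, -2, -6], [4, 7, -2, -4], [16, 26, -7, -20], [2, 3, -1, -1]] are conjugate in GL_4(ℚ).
Two matrices over a field are similar if and only if they have the same invariant factors.

Both A and B have characteristic polynomial (x - 1)^4 and minimal polynomial (x - 1)^2. Computing further, both have invariant factors (x - 1)^2, (x - 1)^2. Hence A and B are similar.

Yes.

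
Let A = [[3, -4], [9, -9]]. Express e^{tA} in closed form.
e^{tA} = [[(6*t + 1)*e^{-3*t}, -4*t*e^{-3*t}], [9*t*e^{-3*t}, (1 - 6*t)*e^{-3*t}]]

A has Jordan form J = [[-3, 1], [0, -3]] with A = PJP^{-1}, so e^{tA} = P e^{tJ} P^{-1}.

For a Jordan block J_k(λ), e^{tJ_k(λ)} = e^{λt} · (I + tN + t^2 N^2/2! + ... + t^{k-1} N^{k-1}/(k-1)!) where N is the nilpotent superdiagonal part.

Assembling the blocks and conjugating back gives the entries of e^{tA} as shown above.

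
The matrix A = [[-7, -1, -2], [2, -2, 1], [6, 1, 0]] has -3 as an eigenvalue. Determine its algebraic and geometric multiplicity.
The characteristic polynomial is (x + 3)^3, so the factor x + 3 appears with exponent 3: the algebraic multiplicity is 3.

rank(A + 3I) = 2, so the eigenspace has dimension 3 - 2 = 1: the geometric multiplicity is 1.

Since 1 < 3, A is not diagonalizable.

algebraic multiplicity 3, geometric multiplicity 1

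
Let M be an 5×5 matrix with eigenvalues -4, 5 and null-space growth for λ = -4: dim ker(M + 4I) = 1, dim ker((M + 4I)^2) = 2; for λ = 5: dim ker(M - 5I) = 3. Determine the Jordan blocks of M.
λ = -4: successive nullity increments [1, 1] count blocks of size ≥ k; block sizes are [2].
λ = 5: successive nullity increments [3] count blocks of size ≥ k; block sizes are [1, 1, 1].

Jordan blocks: (-4, 2), (5, 1), (5, 1), (5, 1)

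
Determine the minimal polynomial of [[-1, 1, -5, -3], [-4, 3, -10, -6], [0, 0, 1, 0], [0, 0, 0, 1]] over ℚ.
The characteristic polynomial factors as (x - 1)^4. The minimal polynomial is ∏(x - λ)^{k_λ} where k_λ is the size of the largest Jordan block at λ.

For λ = 1: rank(A - I) = 1, and the largest Jordan block has size 2 (the smallest k with rank((A - I)^k) = rank((A - I)^(k+1))).

So m_A(x) = (x - 1)^2.

m_A(x) = (x - 1)^2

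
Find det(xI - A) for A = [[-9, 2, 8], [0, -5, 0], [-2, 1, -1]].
χ_A(x) = (x + 5)^3

xI - A = [[x + 9, -2, -8], [0, x + 5, 0], [2, -1, x + 1]].

Expanding det(xI - A) along the first row:
det(xI - A) = + (x + 9)·det([[x + 5, 0], [-1, x + 1]]) - (-2)·det([[0, 0], [2, x + 1]]) + (-8)·det([[0, x + 5], [2, -1]]).

Evaluating gives χ_A(x) = x^3 + 15x^2 + 75x + 125 = (x + 5)^3.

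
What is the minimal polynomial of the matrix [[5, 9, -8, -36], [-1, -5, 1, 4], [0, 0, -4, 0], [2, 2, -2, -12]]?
m_A(x) = (x + 4)^3

The characteristic polynomial factors as (x + 4)^4. The minimal polynomial is ∏(x - λ)^{k_λ} where k_λ is the size of the largest Jordan block at λ.

For λ = -4: rank(A + 4I) = 2, and the largest Jordan block has size 3 (the smallest k with rank((A + 4I)^k) = rank((A + 4I)^(k+1))).

So m_A(x) = (x + 4)^3.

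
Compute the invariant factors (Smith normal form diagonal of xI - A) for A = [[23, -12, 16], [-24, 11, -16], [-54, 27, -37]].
The Jordan structure of A has elementary divisors (x + 1)^2, (x + 1). Arranging the block sizes at each eigenvalue in decreasing order and taking row products gives the invariant factors.

Invariant factors (smallest first, each dividing the next): x + 1, (x + 1)^2.

Check: the last factor (x + 1)^2 is the minimal polynomial, and the product (x + 1)^3 is the characteristic polynomial.

x + 1, (x + 1)^2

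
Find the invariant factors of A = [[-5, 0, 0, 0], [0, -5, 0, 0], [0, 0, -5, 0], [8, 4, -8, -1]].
The Jordan structure of A has elementary divisors (x + 5), (x + 5), (x + 5), (x + 1). Arranging the block sizes at each eigenvalue in decreasing order and taking row products gives the invariant factors.

Invariant factors (smallest first, each dividing the next): x + 5, x + 5, (x + 1)(x + 5).

Check: the last factor (x + 1)(x + 5) is the minimal polynomial, and the product (x + 1)(x + 5)^3 is the characteristic polynomial.

x + 5, x + 5, (x + 1)(x + 5)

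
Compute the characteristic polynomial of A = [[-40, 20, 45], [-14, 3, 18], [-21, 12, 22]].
xI - A = [[x + 40, -20, -45], [14, x - 3, -18], [21, -12, x - 22]].

Expanding det(xI - A) along the first row:
det(xI - A) = + (x + 40)·det([[x - 3, -18], [-12, x - 22]]) - (-20)·det([[14, -18], [21, x - 22]]) + (-45)·det([[14, x - 3], [21, -12]]).

Evaluating gives χ_A(x) = x^3 + 15x^2 + 75x + 125 = (x + 5)^3.

χ_A(x) = (x + 5)^3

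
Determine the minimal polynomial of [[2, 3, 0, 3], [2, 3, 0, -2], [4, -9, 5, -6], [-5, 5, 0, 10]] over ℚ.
The characteristic polynomial factors as (x - 5)^4. The minimal polynomial is ∏(x - λ)^{k_λ} where k_λ is the size of the largest Jordan block at λ.

For λ = 5: rank(A - 5I) = 2, and the largest Jordan block has size 2 (the smallest k with rank((A - 5I)^k) = rank((A - 5I)^(k+1))).

So m_A(x) = (x - 5)^2.

m_A(x) = (x - 5)^2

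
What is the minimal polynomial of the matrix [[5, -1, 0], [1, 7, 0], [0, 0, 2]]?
The characteristic polynomial factors as (x - 6)^2(x - 2). The minimal polynomial is ∏(x - λ)^{k_λ} where k_λ is the size of the largest Jordan block at λ.

For λ = 2: rank(A - 2I) = 2, and the largest Jordan block has size 1 (the smallest k with rank((A - 2I)^k) = rank((A - 2I)^(k+1))).
For λ = 6: rank(A - 6I) = 2, and the largest Jordan block has size 2 (the smallest k with rank((A - 6I)^k) = rank((A - 6I)^(k+1))).

So m_A(x) = (x - 6)^2(x - 2).

m_A(x) = (x - 6)^2(x - 2)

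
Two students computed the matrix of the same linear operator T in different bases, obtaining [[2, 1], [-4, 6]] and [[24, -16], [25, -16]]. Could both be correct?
Yes.

Two matrices over a field are similar if and only if they have the same invariant factors.

Both A and B have characteristic polynomial (x - 4)^2 and minimal polynomial (x - 4)^2. Computing further, both have invariant factors (x - 4)^2. Hence A and B are similar.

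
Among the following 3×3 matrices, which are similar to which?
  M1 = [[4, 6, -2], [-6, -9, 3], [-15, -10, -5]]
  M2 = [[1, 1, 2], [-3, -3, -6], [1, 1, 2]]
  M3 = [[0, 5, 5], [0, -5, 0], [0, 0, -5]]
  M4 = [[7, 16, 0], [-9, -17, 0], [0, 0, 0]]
3 classes: {M1, M4}, {M2}, {M3}

Characteristic polynomials: χ_{M1} = x(x + 5)^2, χ_{M2} = x^3, χ_{M3} = x(x + 5)^2, χ_{M4} = x(x + 5)^2.

{M1, M4}: invariant factors x(x + 5)^2.

{M2}: invariant factors x, x^2.

{M3}: invariant factors x + 5, x(x + 5).

Matrices are similar if and only if their invariant-factor lists agree; the partition into similarity classes is {M1, M4}, {M2}, {M3}.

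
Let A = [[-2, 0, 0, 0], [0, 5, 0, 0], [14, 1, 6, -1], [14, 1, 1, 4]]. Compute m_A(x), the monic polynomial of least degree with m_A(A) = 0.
m_A(x) = (x - 5)^2(x + 2)

The characteristic polynomial factors as (x - 5)^3(x + 2). The minimal polynomial is ∏(x - λ)^{k_λ} where k_λ is the size of the largest Jordan block at λ.

For λ = -2: rank(A + 2I) = 3, and the largest Jordan block has size 1 (the smallest k with rank((A + 2I)^k) = rank((A + 2I)^(k+1))).
For λ = 5: rank(A - 5I) = 2, and the largest Jordan block has size 2 (the smallest k with rank((A - 5I)^k) = rank((A - 5I)^(k+1))).

So m_A(x) = (x - 5)^2(x + 2).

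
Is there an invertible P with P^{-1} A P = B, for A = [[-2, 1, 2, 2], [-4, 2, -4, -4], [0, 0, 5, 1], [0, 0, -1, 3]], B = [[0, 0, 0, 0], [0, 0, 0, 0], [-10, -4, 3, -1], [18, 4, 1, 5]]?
No.

Both have characteristic polynomial x^2(x - 4)^2, but the minimal polynomial of A is x^2(x - 4)^2 while the minimal polynomial of B is x(x - 4)^2. The minimal polynomial is a similarity invariant, so A and B are not similar.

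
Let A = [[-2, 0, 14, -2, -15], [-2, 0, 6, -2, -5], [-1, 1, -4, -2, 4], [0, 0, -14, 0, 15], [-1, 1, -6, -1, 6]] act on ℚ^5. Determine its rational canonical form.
R = [[-2, 0, 0, 0, 0], [0, 0, 0, 0, -20], [0, 1, 0, 0, 4], [0, 0, 1, 0, 15], [0, 0, 0, 1, 2]]

The invariant factors of A (the non-unit diagonal entries of the Smith normal form of xI - A over ℚ[x]) are x + 2, (x - 5)(x - 1)(x + 2)^2, each dividing the next. The characteristic polynomial is their product, (x - 5)(x - 1)(x + 2)^3.

The rational canonical form is the block-diagonal matrix of companion matrices C(f_i):
R = [[-2, 0, 0, 0, 0], [0, 0, 0, 0, -20], [0, 1, 0, 0, 4], [0, 0, 1, 0, 15], [0, 0, 0, 1, 2]].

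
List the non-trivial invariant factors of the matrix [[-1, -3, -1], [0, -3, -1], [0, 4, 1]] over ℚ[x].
The Jordan structure of A has elementary divisors (x + 1)^3. Arranging the block sizes at each eigenvalue in decreasing order and taking row products gives the invariant factors.

Invariant factors (smallest first, each dividing the next): (x + 1)^3.

Check: the last factor (x + 1)^3 is the minimal polynomial, and the product (x + 1)^3 is the characteristic polynomial.

(x + 1)^3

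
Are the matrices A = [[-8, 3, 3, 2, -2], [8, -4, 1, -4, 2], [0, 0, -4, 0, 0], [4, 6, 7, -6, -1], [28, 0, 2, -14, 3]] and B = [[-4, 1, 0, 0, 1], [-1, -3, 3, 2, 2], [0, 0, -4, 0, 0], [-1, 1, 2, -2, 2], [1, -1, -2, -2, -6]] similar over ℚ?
Yes.

Two matrices over a field are similar if and only if they have the same invariant factors.

Both A and B have characteristic polynomial (x + 3)(x + 4)^4 and minimal polynomial (x + 3)(x + 4)^3. Computing further, both have invariant factors x + 4, (x + 3)(x + 4)^3. Hence A and B are similar.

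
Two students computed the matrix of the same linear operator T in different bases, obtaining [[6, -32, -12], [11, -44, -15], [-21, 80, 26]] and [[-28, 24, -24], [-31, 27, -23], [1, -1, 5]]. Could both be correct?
trace(A) = -12 but trace(B) = 4. The trace is a similarity invariant, so A and B are not similar.

No.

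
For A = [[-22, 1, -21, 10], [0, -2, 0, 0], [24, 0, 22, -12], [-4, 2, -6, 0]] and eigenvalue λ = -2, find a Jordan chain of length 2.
We seek v_1 ∈ ker((A + 2I)^2) \ ker(A + 2I), then set v_{i+1} = (A + 2I) v_i.

One such chain is v_1 = [[0, 1, 0, 0]]^T, v_2 = [[1, 0, 0, 2]]^T. Check: (A + 2I) v_2 = [[0, 0, 0, 0]]^T = 0.

v_1 = [[0, 1, 0, 0]]^T, v_2 = [[1, 0, 0, 2]]^T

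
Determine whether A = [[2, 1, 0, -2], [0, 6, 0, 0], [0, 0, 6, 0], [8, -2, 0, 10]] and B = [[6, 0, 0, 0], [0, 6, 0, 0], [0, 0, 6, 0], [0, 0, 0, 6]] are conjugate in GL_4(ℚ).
Both have characteristic polynomial (x - 6)^4, but the minimal polynomial of A is (x - 6)^2 while the minimal polynomial of B is x - 6. The minimal polynomial is a similarity invariant, so A and B are not similar.

No.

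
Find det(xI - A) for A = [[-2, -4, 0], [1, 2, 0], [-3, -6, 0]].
χ_A(x) = x^3

xI - A = [[x + 2, 4, 0], [-1, x - 2, 0], [3, 6, x]].

Expanding det(xI - A) along the first row:
det(xI - A) = + (x + 2)·det([[x - 2, 0], [6, x]]) - (4)·det([[-1, 0], [3, x]]) + (0)·det([[-1, x - 2], [3, 6]]).

Evaluating gives χ_A(x) = x^3.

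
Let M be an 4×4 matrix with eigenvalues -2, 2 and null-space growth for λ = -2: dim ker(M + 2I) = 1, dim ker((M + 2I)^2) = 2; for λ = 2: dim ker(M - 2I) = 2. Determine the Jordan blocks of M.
λ = -2: successive nullity increments [1, 1] count blocks of size ≥ k; block sizes are [2].
λ = 2: successive nullity increments [2] count blocks of size ≥ k; block sizes are [1, 1].

Jordan blocks: (-2, 2), (2, 1), (2, 1)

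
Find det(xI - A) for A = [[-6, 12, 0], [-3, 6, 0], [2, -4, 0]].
xI - A = [[x + 6, -12, 0], [3, x - 6, 0], [-2, 4, x]].

Expanding det(xI - A) along the first row:
det(xI - A) = + (x + 6)·det([[x - 6, 0], [4, x]]) - (-12)·det([[3, 0], [-2, x]]) + (0)·det([[3, x - 6], [-2, 4]]).

Evaluating gives χ_A(x) = x^3.

χ_A(x) = x^3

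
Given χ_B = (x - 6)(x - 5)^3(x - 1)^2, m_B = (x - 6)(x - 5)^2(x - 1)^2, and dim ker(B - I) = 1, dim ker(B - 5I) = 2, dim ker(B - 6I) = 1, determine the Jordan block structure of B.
λ = 1: algebraic multiplicity 2 (exponent in χ_B), largest block size 2 (exponent in m_B), 1 block (geometric multiplicity). This forces block sizes [2].
λ = 5: algebraic multiplicity 3 (exponent in χ_B), largest block size 2 (exponent in m_B), 2 blocks (geometric multiplicity). These force block sizes [2, 1].
λ = 6: algebraic multiplicity 1 (exponent in χ_B), largest block size 1 (exponent in m_B), 1 block (geometric multiplicity). This forces block sizes [1].

Jordan blocks: (1, 2), (5, 2), (5, 1), (6, 1)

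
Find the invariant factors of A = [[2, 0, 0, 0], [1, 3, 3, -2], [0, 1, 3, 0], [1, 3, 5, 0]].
The Jordan structure of A has elementary divisors (x - 2)^3, (x - 2). Arranging the block sizes at each eigenvalue in decreasing order and taking row products gives the invariant factors.

Invariant factors (smallest first, each dividing the next): x - 2, (x - 2)^3.

Check: the last factor (x - 2)^3 is the minimal polynomial, and the product (x - 2)^4 is the characteristic polynomial.

x - 2, (x - 2)^3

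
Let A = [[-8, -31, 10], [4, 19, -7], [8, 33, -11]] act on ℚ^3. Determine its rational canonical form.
R = [[0, 0, -4], [1, 0, -2], [0, 1, 0]]

The invariant factors of A (the non-unit diagonal entries of the Smith normal form of xI - A over ℚ[x]) are x^3 + 2x + 4, each dividing the next. The characteristic polynomial is their product, x^3 + 2x + 4.

The rational canonical form is the block-diagonal matrix of companion matrices C(f_i):
R = [[0, 0, -4], [1, 0, -2], [0, 1, 0]].

Note the characteristic polynomial does not split into linear factors over ℚ, so A has no Jordan form over ℚ; the rational canonical form exists over any field.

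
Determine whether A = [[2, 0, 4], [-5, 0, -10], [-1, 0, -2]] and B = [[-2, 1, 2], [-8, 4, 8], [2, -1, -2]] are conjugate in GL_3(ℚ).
Two matrices over a field are similar if and only if they have the same invariant factors.

Both A and B have characteristic polynomial x^3 and minimal polynomial x^2. Computing further, both have invariant factors x, x^2. Hence A and B are similar.

Yes.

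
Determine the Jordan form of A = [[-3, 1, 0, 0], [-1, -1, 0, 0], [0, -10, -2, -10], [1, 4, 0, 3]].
The characteristic polynomial is det(xI - A) = (x - 3)(x + 2)^3, so the eigenvalues are -2 (algebraic multiplicity 3), 3 (algebraic multiplicity 1).

For λ = -2: rank(A + 2I) = 2, rank((A + 2I)^2) = 1. The eigenspace has dimension 4 - 2 = 2, so there are 2 Jordan blocks; the rank sequence gives block sizes [2, 1].

For λ = 3: algebraic multiplicity 1 gives one 1×1 block.

Assembling the blocks gives the Jordan form J above.

J = [[-2, 1, 0, 0], [0, -2, 0, 0], [0, 0, -2, 0], [0, 0, 0, 3]]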